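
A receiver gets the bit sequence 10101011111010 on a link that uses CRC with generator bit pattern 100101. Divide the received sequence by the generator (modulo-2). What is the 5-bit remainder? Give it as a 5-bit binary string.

00000

Modulo-2 division of 10101011111010 by 100101:
  pos 0: 101010 XOR 100101 = 001111
  pos 2: 111111 XOR 100101 = 011010
  pos 3: 110101 XOR 100101 = 010000
  pos 4: 100001 XOR 100101 = 000100
  pos 7: 100101 XOR 100101 = 000000
Remainder = 00000 (zero — the frame passes the CRC check).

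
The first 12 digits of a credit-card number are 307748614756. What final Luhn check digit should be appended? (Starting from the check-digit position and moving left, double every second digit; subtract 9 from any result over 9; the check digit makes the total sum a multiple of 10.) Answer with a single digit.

9

Partial digits right→left: 6 5 7 4 1 6 8 4 7 7 0 3
Double every second digit counting from the check-digit position (so the 1st, 3rd, 5th, ... of the partial from the right).
  doubled (with −9 where >9): 3 5 2 7 5 0 → sum 22
  kept as-is: 5 4 6 4 7 3 → sum 29
Total = 22 + 29 = 51.
Check digit = (10 − (51 mod 10)) mod 10 = 9.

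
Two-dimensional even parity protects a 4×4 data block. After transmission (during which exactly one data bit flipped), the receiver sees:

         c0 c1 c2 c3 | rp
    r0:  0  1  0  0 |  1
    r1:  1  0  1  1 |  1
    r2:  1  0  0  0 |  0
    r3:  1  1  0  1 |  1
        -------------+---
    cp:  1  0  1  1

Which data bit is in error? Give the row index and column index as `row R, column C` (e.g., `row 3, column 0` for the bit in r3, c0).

Recompute each row's even parity and compare to rp:
  r0: data parity 1, sent rp 1 → ok
  r1: data parity 1, sent rp 1 → ok
  r2: data parity 1, sent rp 0 → mismatch
  r3: data parity 1, sent rp 1 → ok
Recompute each column's even parity and compare to cp:
  c0: data parity 1, sent cp 1 → ok
  c1: data parity 0, sent cp 0 → ok
  c2: data parity 1, sent cp 1 → ok
  c3: data parity 0, sent cp 1 → mismatch
Exactly one row (r2) and one column (c3) fail → the flipped bit is at their intersection.

row 2, column 3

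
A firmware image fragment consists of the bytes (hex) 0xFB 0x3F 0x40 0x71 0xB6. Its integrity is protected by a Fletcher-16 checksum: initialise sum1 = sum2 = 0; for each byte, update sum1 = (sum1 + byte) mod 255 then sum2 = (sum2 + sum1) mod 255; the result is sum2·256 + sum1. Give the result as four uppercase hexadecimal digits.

43A3

Running sums (mod 255):
  after byte 0 (0xFB): sum1=251, sum2=251
  after byte 1 (0x3F): sum1=59, sum2=55
  after byte 2 (0x40): sum1=123, sum2=178
  after byte 3 (0x71): sum1=236, sum2=159
  after byte 4 (0xB6): sum1=163, sum2=67
Checksum = sum2·256 + sum1 = 67·256 + 163 = 17315 = 0x43A3.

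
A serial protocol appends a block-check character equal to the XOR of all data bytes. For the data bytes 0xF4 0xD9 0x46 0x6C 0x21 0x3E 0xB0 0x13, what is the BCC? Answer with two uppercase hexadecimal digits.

BB

XOR the bytes together:
  start with 0xF4
  0xF4 ⊕ 0xD9 = 0x2D
  0x2D ⊕ 0x46 = 0x6B
  0x6B ⊕ 0x6C = 0x07
  0x07 ⊕ 0x21 = 0x26
  0x26 ⊕ 0x3E = 0x18
  0x18 ⊕ 0xB0 = 0xA8
  0xA8 ⊕ 0x13 = 0xBB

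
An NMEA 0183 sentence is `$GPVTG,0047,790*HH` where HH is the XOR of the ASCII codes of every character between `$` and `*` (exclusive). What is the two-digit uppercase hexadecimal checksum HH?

XOR the ASCII codes of the payload characters:
  'G' = 0x47 → acc = 0x47
  'P' = 0x50 → acc = 0x17
  'V' = 0x56 → acc = 0x41
  'T' = 0x54 → acc = 0x15
  'G' = 0x47 → acc = 0x52
  ',' = 0x2C → acc = 0x7E
  '0' = 0x30 → acc = 0x4E
  '0' = 0x30 → acc = 0x7E
  '4' = 0x34 → acc = 0x4A
  '7' = 0x37 → acc = 0x7D
  ',' = 0x2C → acc = 0x51
  '7' = 0x37 → acc = 0x66
  '9' = 0x39 → acc = 0x5F
  '0' = 0x30 → acc = 0x6F
Checksum = 0x6F.

6F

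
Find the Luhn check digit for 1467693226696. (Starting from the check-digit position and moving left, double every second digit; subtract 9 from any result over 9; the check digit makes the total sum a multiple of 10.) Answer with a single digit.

Partial digits right→left: 6 9 6 6 2 2 3 9 6 7 6 4 1
Double every second digit counting from the check-digit position (so the 1st, 3rd, 5th, ... of the partial from the right).
  doubled (with −9 where >9): 3 3 4 6 3 3 2 → sum 24
  kept as-is: 9 6 2 9 7 4 → sum 37
Total = 24 + 37 = 61.
Check digit = (10 − (61 mod 10)) mod 10 = 9.

9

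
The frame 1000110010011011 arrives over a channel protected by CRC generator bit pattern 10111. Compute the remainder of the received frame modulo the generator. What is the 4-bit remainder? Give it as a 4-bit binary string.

Modulo-2 division of 1000110010011011 by 10111:
  pos 0: 10001 XOR 10111 = 00110
  pos 2: 11010 XOR 10111 = 01101
  pos 3: 11010 XOR 10111 = 01101
  pos 4: 11011 XOR 10111 = 01100
  pos 5: 11000 XOR 10111 = 01111
  pos 6: 11110 XOR 10111 = 01001
  pos 7: 10011 XOR 10111 = 00100
  pos 9: 10010 XOR 10111 = 00101
  pos 11: 10111 XOR 10111 = 00000
Remainder = 0000 (zero — the frame passes the CRC check).

0000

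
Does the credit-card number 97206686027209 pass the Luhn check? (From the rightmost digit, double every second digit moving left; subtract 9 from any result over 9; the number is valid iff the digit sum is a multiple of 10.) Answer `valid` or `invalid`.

valid

From the right, keep odd positions and double even positions (subtract 9 from any doubled value over 9):
  doubled (positions 2,4,...): 0 5 0 7 3 4 9 → sum 28
  kept (positions 1,3,...): 9 2 2 6 6 0 7 → sum 32
Total = 60.
60 mod 10 = 0, so the number is valid.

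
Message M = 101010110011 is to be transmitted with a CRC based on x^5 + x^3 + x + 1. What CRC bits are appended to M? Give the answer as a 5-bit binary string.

Append 5 zeros: 10101011001100000. Divide by 101011 (XOR where the leading bit is 1):
  pos 0: 101010 XOR 101011 = 000001
  pos 5: 111001 XOR 101011 = 010010
  pos 6: 100101 XOR 101011 = 001110
  pos 8: 111000 XOR 101011 = 010011
  pos 9: 100110 XOR 101011 = 001101
  pos 11: 110100 XOR 101011 = 011111
Remainder (last 5 bits) = 11111. This is the CRC / FCS.

11111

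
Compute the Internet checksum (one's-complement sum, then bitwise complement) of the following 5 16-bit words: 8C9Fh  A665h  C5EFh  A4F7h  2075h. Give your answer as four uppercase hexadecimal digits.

419E

One's-complement addition (fold any carry out of bit 15 back into bit 0):
  0x8C9F + 0xA665 = 0x13304 → wrap carry → 0x3305
  0x3305 + 0xC5EF = 0x0F8F4
  0xF8F4 + 0xA4F7 = 0x19DEB → wrap carry → 0x9DEC
  0x9DEC + 0x2075 = 0x0BE61
One's-complement sum = 0xBE61.
Checksum = ~0xBE61 & 0xFFFF = 0x419E.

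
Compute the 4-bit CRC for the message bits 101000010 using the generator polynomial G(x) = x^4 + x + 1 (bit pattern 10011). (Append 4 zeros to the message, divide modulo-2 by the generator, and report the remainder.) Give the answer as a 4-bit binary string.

1110

Append 4 zeros: 1010000100000. Divide by 10011 (XOR where the leading bit is 1):
  pos 0: 10100 XOR 10011 = 00111
  pos 2: 11100 XOR 10011 = 01111
  pos 3: 11111 XOR 10011 = 01100
  pos 4: 11000 XOR 10011 = 01011
  pos 5: 10110 XOR 10011 = 00101
  pos 7: 10100 XOR 10011 = 00111
Remainder (last 4 bits) = 1110. This is the CRC / FCS.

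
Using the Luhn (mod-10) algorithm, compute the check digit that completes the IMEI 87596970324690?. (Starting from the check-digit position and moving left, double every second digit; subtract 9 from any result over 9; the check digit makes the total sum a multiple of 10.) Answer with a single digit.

8

Partial digits right→left: 0 9 6 4 2 3 0 7 9 6 9 5 7 8
Double every second digit counting from the check-digit position (so the 1st, 3rd, 5th, ... of the partial from the right).
  doubled (with −9 where >9): 0 3 4 0 9 9 5 → sum 30
  kept as-is: 9 4 3 7 6 5 8 → sum 42
Total = 30 + 42 = 72.
Check digit = (10 − (72 mod 10)) mod 10 = 8.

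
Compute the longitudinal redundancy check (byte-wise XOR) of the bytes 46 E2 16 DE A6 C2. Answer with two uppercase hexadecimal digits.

XOR the bytes together:
  start with 0x46
  0x46 ⊕ 0xE2 = 0xA4
  0xA4 ⊕ 0x16 = 0xB2
  0xB2 ⊕ 0xDE = 0x6C
  0x6C ⊕ 0xA6 = 0xCA
  0xCA ⊕ 0xC2 = 0x08

08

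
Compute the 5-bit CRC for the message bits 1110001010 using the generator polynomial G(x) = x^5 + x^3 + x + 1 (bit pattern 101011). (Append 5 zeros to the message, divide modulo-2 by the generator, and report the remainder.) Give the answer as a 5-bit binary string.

Append 5 zeros: 111000101000000. Divide by 101011 (XOR where the leading bit is 1):
  pos 0: 111000 XOR 101011 = 010011
  pos 1: 100111 XOR 101011 = 001100
  pos 3: 110001 XOR 101011 = 011010
  pos 4: 110100 XOR 101011 = 011111
  pos 5: 111110 XOR 101011 = 010101
  pos 6: 101010 XOR 101011 = 000001
Remainder (last 5 bits) = 01000. This is the CRC / FCS.

01000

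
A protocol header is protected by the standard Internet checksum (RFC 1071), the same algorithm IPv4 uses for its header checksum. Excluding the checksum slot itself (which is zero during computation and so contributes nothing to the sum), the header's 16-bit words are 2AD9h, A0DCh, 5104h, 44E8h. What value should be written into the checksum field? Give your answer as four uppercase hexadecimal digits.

One's-complement addition (fold any carry out of bit 15 back into bit 0):
  0x2AD9 + 0xA0DC = 0x0CBB5
  0xCBB5 + 0x5104 = 0x11CB9 → wrap carry → 0x1CBA
  0x1CBA + 0x44E8 = 0x061A2
One's-complement sum = 0x61A2.
Checksum = ~0x61A2 & 0xFFFF = 0x9E5D.

9E5D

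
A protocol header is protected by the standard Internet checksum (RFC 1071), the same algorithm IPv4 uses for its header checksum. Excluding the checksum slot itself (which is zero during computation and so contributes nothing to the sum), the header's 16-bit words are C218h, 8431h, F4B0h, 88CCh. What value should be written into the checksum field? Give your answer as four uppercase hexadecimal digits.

3C38

One's-complement addition (fold any carry out of bit 15 back into bit 0):
  0xC218 + 0x8431 = 0x14649 → wrap carry → 0x464A
  0x464A + 0xF4B0 = 0x13AFA → wrap carry → 0x3AFB
  0x3AFB + 0x88CC = 0x0C3C7
One's-complement sum = 0xC3C7.
Checksum = ~0xC3C7 & 0xFFFF = 0x3C38.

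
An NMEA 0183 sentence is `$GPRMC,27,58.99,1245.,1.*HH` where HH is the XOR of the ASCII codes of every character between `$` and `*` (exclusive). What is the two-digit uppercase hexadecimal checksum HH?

5E

XOR the ASCII codes of the payload characters:
  'G' = 0x47 → acc = 0x47
  'P' = 0x50 → acc = 0x17
  'R' = 0x52 → acc = 0x45
  'M' = 0x4D → acc = 0x08
  'C' = 0x43 → acc = 0x4B
  ',' = 0x2C → acc = 0x67
  '2' = 0x32 → acc = 0x55
  '7' = 0x37 → acc = 0x62
  ',' = 0x2C → acc = 0x4E
  '5' = 0x35 → acc = 0x7B
  '8' = 0x38 → acc = 0x43
  '.' = 0x2E → acc = 0x6D
  '9' = 0x39 → acc = 0x54
  '9' = 0x39 → acc = 0x6D
  ',' = 0x2C → acc = 0x41
  '1' = 0x31 → acc = 0x70
  '2' = 0x32 → acc = 0x42
  '4' = 0x34 → acc = 0x76
  '5' = 0x35 → acc = 0x43
  '.' = 0x2E → acc = 0x6D
  ',' = 0x2C → acc = 0x41
  '1' = 0x31 → acc = 0x70
  '.' = 0x2E → acc = 0x5E
Checksum = 0x5E.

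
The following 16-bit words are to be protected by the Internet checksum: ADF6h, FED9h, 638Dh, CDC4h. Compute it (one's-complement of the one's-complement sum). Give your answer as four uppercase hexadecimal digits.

One's-complement addition (fold any carry out of bit 15 back into bit 0):
  0xADF6 + 0xFED9 = 0x1ACCF → wrap carry → 0xACD0
  0xACD0 + 0x638D = 0x1105D → wrap carry → 0x105E
  0x105E + 0xCDC4 = 0x0DE22
One's-complement sum = 0xDE22.
Checksum = ~0xDE22 & 0xFFFF = 0x21DD.

21DD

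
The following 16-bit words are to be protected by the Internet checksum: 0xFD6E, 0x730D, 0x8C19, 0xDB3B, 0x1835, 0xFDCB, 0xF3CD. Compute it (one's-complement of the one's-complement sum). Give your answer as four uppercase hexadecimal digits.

1E5F

One's-complement addition (fold any carry out of bit 15 back into bit 0):
  0xFD6E + 0x730D = 0x1707B → wrap carry → 0x707C
  0x707C + 0x8C19 = 0x0FC95
  0xFC95 + 0xDB3B = 0x1D7D0 → wrap carry → 0xD7D1
  0xD7D1 + 0x1835 = 0x0F006
  0xF006 + 0xFDCB = 0x1EDD1 → wrap carry → 0xEDD2
  0xEDD2 + 0xF3CD = 0x1E19F → wrap carry → 0xE1A0
One's-complement sum = 0xE1A0.
Checksum = ~0xE1A0 & 0xFFFF = 0x1E5F.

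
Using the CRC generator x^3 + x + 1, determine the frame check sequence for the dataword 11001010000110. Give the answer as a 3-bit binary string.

Append 3 zeros: 11001010000110000. Divide by 1011 (XOR where the leading bit is 1):
  pos 0: 1100 XOR 1011 = 0111
  pos 1: 1111 XOR 1011 = 0100
  pos 2: 1000 XOR 1011 = 0011
  pos 4: 1110 XOR 1011 = 0101
  pos 5: 1010 XOR 1011 = 0001
  pos 8: 1001 XOR 1011 = 0010
  pos 10: 1010 XOR 1011 = 0001
  pos 13: 1000 XOR 1011 = 0011
Remainder (last 3 bits) = 011. This is the CRC / FCS.

011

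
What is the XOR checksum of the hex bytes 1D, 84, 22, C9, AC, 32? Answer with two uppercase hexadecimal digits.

XOR the bytes together:
  start with 0x1D
  0x1D ⊕ 0x84 = 0x99
  0x99 ⊕ 0x22 = 0xBB
  0xBB ⊕ 0xC9 = 0x72
  0x72 ⊕ 0xAC = 0xDE
  0xDE ⊕ 0x32 = 0xEC

EC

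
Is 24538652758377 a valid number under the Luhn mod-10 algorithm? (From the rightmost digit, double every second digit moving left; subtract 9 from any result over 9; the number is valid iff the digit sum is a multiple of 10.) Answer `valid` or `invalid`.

valid

From the right, keep odd positions and double even positions (subtract 9 from any doubled value over 9):
  doubled (positions 2,4,...): 5 7 5 1 7 1 4 → sum 30
  kept (positions 1,3,...): 7 3 5 2 6 3 4 → sum 30
Total = 60.
60 mod 10 = 0, so the number is valid.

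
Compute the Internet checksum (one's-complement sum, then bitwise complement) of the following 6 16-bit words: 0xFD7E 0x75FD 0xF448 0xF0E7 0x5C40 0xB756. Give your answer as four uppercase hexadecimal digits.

93BB

One's-complement addition (fold any carry out of bit 15 back into bit 0):
  0xFD7E + 0x75FD = 0x1737B → wrap carry → 0x737C
  0x737C + 0xF448 = 0x167C4 → wrap carry → 0x67C5
  0x67C5 + 0xF0E7 = 0x158AC → wrap carry → 0x58AD
  0x58AD + 0x5C40 = 0x0B4ED
  0xB4ED + 0xB756 = 0x16C43 → wrap carry → 0x6C44
One's-complement sum = 0x6C44.
Checksum = ~0x6C44 & 0xFFFF = 0x93BB.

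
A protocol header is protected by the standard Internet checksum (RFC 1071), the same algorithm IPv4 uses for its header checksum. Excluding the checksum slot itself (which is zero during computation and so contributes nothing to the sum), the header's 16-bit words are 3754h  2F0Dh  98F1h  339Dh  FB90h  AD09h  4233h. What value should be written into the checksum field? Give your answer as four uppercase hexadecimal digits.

E241

One's-complement addition (fold any carry out of bit 15 back into bit 0):
  0x3754 + 0x2F0D = 0x06661
  0x6661 + 0x98F1 = 0x0FF52
  0xFF52 + 0x339D = 0x132EF → wrap carry → 0x32F0
  0x32F0 + 0xFB90 = 0x12E80 → wrap carry → 0x2E81
  0x2E81 + 0xAD09 = 0x0DB8A
  0xDB8A + 0x4233 = 0x11DBD → wrap carry → 0x1DBE
One's-complement sum = 0x1DBE.
Checksum = ~0x1DBE & 0xFFFF = 0xE241.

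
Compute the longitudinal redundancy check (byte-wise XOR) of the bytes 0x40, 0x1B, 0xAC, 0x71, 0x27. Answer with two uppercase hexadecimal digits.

XOR the bytes together:
  start with 0x40
  0x40 ⊕ 0x1B = 0x5B
  0x5B ⊕ 0xAC = 0xF7
  0xF7 ⊕ 0x71 = 0x86
  0x86 ⊕ 0x27 = 0xA1

A1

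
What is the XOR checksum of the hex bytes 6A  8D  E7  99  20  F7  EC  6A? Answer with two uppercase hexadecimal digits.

XOR the bytes together:
  start with 0x6A
  0x6A ⊕ 0x8D = 0xE7
  0xE7 ⊕ 0xE7 = 0x00
  0x00 ⊕ 0x99 = 0x99
  0x99 ⊕ 0x20 = 0xB9
  0xB9 ⊕ 0xF7 = 0x4E
  0x4E ⊕ 0xEC = 0xA2
  0xA2 ⊕ 0x6A = 0xC8

C8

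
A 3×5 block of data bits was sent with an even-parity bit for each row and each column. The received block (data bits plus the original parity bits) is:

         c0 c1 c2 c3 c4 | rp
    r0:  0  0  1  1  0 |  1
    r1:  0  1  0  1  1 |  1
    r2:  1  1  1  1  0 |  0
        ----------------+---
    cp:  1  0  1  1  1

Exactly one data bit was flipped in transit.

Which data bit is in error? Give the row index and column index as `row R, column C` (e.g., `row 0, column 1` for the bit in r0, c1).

Recompute each row's even parity and compare to rp:
  r0: data parity 0, sent rp 1 → mismatch
  r1: data parity 1, sent rp 1 → ok
  r2: data parity 0, sent rp 0 → ok
Recompute each column's even parity and compare to cp:
  c0: data parity 1, sent cp 1 → ok
  c1: data parity 0, sent cp 0 → ok
  c2: data parity 0, sent cp 1 → mismatch
  c3: data parity 1, sent cp 1 → ok
  c4: data parity 1, sent cp 1 → ok
Exactly one row (r0) and one column (c2) fail → the flipped bit is at their intersection.

row 0, column 2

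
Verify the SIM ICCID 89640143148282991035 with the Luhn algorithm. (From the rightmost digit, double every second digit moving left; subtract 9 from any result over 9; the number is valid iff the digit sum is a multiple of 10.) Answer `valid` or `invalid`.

From the right, keep odd positions and double even positions (subtract 9 from any doubled value over 9):
  doubled (positions 2,4,...): 6 2 9 7 7 2 8 0 3 7 → sum 51
  kept (positions 1,3,...): 5 0 9 2 2 4 3 1 4 9 → sum 39
Total = 90.
90 mod 10 = 0, so the number is valid.

valid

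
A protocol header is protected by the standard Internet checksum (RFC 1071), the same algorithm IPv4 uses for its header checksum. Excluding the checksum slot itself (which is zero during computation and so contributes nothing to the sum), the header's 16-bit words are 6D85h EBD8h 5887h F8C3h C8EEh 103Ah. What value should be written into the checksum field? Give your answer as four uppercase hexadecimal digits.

One's-complement addition (fold any carry out of bit 15 back into bit 0):
  0x6D85 + 0xEBD8 = 0x1595D → wrap carry → 0x595E
  0x595E + 0x5887 = 0x0B1E5
  0xB1E5 + 0xF8C3 = 0x1AAA8 → wrap carry → 0xAAA9
  0xAAA9 + 0xC8EE = 0x17397 → wrap carry → 0x7398
  0x7398 + 0x103A = 0x083D2
One's-complement sum = 0x83D2.
Checksum = ~0x83D2 & 0xFFFF = 0x7C2D.

7C2D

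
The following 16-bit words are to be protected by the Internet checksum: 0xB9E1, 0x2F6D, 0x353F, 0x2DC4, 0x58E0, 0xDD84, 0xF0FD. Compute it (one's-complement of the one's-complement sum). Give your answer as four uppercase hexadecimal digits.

One's-complement addition (fold any carry out of bit 15 back into bit 0):
  0xB9E1 + 0x2F6D = 0x0E94E
  0xE94E + 0x353F = 0x11E8D → wrap carry → 0x1E8E
  0x1E8E + 0x2DC4 = 0x04C52
  0x4C52 + 0x58E0 = 0x0A532
  0xA532 + 0xDD84 = 0x182B6 → wrap carry → 0x82B7
  0x82B7 + 0xF0FD = 0x173B4 → wrap carry → 0x73B5
One's-complement sum = 0x73B5.
Checksum = ~0x73B5 & 0xFFFF = 0x8C4A.

8C4A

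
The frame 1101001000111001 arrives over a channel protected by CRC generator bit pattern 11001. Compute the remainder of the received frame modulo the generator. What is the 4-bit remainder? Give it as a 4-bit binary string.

Modulo-2 division of 1101001000111001 by 11001:
  pos 0: 11010 XOR 11001 = 00011
  pos 3: 11010 XOR 11001 = 00011
  pos 6: 11001 XOR 11001 = 00000
  pos 11: 11001 XOR 11001 = 00000
Remainder = 0000 (zero — the frame passes the CRC check).

0000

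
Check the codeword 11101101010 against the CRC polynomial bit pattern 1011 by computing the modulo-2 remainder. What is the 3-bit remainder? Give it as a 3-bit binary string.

110

Modulo-2 division of 11101101010 by 1011:
  pos 0: 1110 XOR 1011 = 0101
  pos 1: 1011 XOR 1011 = 0000
  pos 5: 1010 XOR 1011 = 0001
Remainder = 110 (nonzero — an error is detected).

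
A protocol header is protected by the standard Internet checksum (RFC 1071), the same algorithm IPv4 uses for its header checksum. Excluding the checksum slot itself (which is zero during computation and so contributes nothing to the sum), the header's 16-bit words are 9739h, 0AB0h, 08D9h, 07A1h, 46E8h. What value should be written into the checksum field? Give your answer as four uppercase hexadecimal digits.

06B4

One's-complement addition (fold any carry out of bit 15 back into bit 0):
  0x9739 + 0x0AB0 = 0x0A1E9
  0xA1E9 + 0x08D9 = 0x0AAC2
  0xAAC2 + 0x07A1 = 0x0B263
  0xB263 + 0x46E8 = 0x0F94B
One's-complement sum = 0xF94B.
Checksum = ~0xF94B & 0xFFFF = 0x06B4.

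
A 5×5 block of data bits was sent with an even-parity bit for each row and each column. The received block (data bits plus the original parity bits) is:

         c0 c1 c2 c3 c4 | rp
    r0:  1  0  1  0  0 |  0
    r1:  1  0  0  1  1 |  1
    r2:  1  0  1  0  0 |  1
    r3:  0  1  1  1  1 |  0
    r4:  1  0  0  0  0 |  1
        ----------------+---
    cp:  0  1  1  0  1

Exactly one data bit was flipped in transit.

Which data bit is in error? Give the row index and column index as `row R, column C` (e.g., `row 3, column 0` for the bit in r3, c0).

Recompute each row's even parity and compare to rp:
  r0: data parity 0, sent rp 0 → ok
  r1: data parity 1, sent rp 1 → ok
  r2: data parity 0, sent rp 1 → mismatch
  r3: data parity 0, sent rp 0 → ok
  r4: data parity 1, sent rp 1 → ok
Recompute each column's even parity and compare to cp:
  c0: data parity 0, sent cp 0 → ok
  c1: data parity 1, sent cp 1 → ok
  c2: data parity 1, sent cp 1 → ok
  c3: data parity 0, sent cp 0 → ok
  c4: data parity 0, sent cp 1 → mismatch
Exactly one row (r2) and one column (c4) fail → the flipped bit is at their intersection.

row 2, column 4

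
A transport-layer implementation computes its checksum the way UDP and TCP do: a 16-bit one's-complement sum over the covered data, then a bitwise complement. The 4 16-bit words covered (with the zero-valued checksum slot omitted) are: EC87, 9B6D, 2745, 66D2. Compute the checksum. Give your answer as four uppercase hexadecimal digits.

One's-complement addition (fold any carry out of bit 15 back into bit 0):
  0xEC87 + 0x9B6D = 0x187F4 → wrap carry → 0x87F5
  0x87F5 + 0x2745 = 0x0AF3A
  0xAF3A + 0x66D2 = 0x1160C → wrap carry → 0x160D
One's-complement sum = 0x160D.
Checksum = ~0x160D & 0xFFFF = 0xE9F2.

E9F2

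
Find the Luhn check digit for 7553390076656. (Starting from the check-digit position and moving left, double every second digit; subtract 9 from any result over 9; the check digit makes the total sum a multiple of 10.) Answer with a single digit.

9

Partial digits right→left: 6 5 6 6 7 0 0 9 3 3 5 5 7
Double every second digit counting from the check-digit position (so the 1st, 3rd, 5th, ... of the partial from the right).
  doubled (with −9 where >9): 3 3 5 0 6 1 5 → sum 23
  kept as-is: 5 6 0 9 3 5 → sum 28
Total = 23 + 28 = 51.
Check digit = (10 − (51 mod 10)) mod 10 = 9.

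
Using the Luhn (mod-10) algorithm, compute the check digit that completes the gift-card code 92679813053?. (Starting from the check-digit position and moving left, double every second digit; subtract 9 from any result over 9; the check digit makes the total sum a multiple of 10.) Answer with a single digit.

6

Partial digits right→left: 3 5 0 3 1 8 9 7 6 2 9
Double every second digit counting from the check-digit position (so the 1st, 3rd, 5th, ... of the partial from the right).
  doubled (with −9 where >9): 6 0 2 9 3 9 → sum 29
  kept as-is: 5 3 8 7 2 → sum 25
Total = 29 + 25 = 54.
Check digit = (10 − (54 mod 10)) mod 10 = 6.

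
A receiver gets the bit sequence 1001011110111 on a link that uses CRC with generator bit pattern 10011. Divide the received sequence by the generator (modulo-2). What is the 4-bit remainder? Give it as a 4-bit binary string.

0000

Modulo-2 division of 1001011110111 by 10011:
  pos 0: 10010 XOR 10011 = 00001
  pos 4: 11111 XOR 10011 = 01100
  pos 5: 11000 XOR 10011 = 01011
  pos 6: 10111 XOR 10011 = 00100
  pos 8: 10011 XOR 10011 = 00000
Remainder = 0000 (zero — the frame passes the CRC check).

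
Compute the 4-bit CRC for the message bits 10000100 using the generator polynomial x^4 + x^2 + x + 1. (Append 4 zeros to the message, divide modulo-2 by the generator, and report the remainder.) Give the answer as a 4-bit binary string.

1100

Append 4 zeros: 100001000000. Divide by 10111 (XOR where the leading bit is 1):
  pos 0: 10000 XOR 10111 = 00111
  pos 2: 11110 XOR 10111 = 01001
  pos 3: 10010 XOR 10111 = 00101
  pos 5: 10100 XOR 10111 = 00011
Remainder (last 4 bits) = 1100. This is the CRC / FCS.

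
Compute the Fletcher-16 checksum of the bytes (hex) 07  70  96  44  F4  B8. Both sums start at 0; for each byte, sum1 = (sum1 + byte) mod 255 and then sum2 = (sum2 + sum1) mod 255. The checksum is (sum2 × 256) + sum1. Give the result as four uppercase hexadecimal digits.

Running sums (mod 255):
  after byte 0 (07): sum1=7, sum2=7
  after byte 1 (70): sum1=119, sum2=126
  after byte 2 (96): sum1=14, sum2=140
  after byte 3 (44): sum1=82, sum2=222
  after byte 4 (F4): sum1=71, sum2=38
  after byte 5 (B8): sum1=0, sum2=38
Checksum = sum2·256 + sum1 = 38·256 + 0 = 9728 = 0x2600.

2600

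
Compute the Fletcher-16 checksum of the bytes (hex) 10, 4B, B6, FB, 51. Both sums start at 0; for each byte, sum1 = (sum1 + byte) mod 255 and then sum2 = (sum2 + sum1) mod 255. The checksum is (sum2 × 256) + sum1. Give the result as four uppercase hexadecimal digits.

Running sums (mod 255):
  after byte 0 (10): sum1=16, sum2=16
  after byte 1 (4B): sum1=91, sum2=107
  after byte 2 (B6): sum1=18, sum2=125
  after byte 3 (FB): sum1=14, sum2=139
  after byte 4 (51): sum1=95, sum2=234
Checksum = sum2·256 + sum1 = 234·256 + 95 = 59999 = 0xEA5F.

EA5F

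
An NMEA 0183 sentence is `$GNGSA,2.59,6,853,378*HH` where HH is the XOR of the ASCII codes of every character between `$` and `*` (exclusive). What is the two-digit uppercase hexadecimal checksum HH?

XOR the ASCII codes of the payload characters:
  'G' = 0x47 → acc = 0x47
  'N' = 0x4E → acc = 0x09
  'G' = 0x47 → acc = 0x4E
  'S' = 0x53 → acc = 0x1D
  'A' = 0x41 → acc = 0x5C
  ',' = 0x2C → acc = 0x70
  '2' = 0x32 → acc = 0x42
  '.' = 0x2E → acc = 0x6C
  '5' = 0x35 → acc = 0x59
  '9' = 0x39 → acc = 0x60
  ',' = 0x2C → acc = 0x4C
  '6' = 0x36 → acc = 0x7A
  ',' = 0x2C → acc = 0x56
  '8' = 0x38 → acc = 0x6E
  '5' = 0x35 → acc = 0x5B
  '3' = 0x33 → acc = 0x68
  ',' = 0x2C → acc = 0x44
  '3' = 0x33 → acc = 0x77
  '7' = 0x37 → acc = 0x40
  '8' = 0x38 → acc = 0x78
Checksum = 0x78.

78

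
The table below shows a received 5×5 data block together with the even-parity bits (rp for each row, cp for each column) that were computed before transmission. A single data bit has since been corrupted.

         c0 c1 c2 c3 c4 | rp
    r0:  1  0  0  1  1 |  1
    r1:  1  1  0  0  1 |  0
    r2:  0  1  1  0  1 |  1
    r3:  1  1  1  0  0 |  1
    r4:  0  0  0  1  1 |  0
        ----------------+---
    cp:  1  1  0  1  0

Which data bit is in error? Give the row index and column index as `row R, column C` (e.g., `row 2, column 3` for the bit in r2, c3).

row 1, column 3

Recompute each row's even parity and compare to rp:
  r0: data parity 1, sent rp 1 → ok
  r1: data parity 1, sent rp 0 → mismatch
  r2: data parity 1, sent rp 1 → ok
  r3: data parity 1, sent rp 1 → ok
  r4: data parity 0, sent rp 0 → ok
Recompute each column's even parity and compare to cp:
  c0: data parity 1, sent cp 1 → ok
  c1: data parity 1, sent cp 1 → ok
  c2: data parity 0, sent cp 0 → ok
  c3: data parity 0, sent cp 1 → mismatch
  c4: data parity 0, sent cp 0 → ok
Exactly one row (r1) and one column (c3) fail → the flipped bit is at their intersection.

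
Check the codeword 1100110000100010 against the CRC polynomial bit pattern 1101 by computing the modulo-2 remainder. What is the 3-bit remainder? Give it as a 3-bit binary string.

Modulo-2 division of 1100110000100010 by 1101:
  pos 0: 1100 XOR 1101 = 0001
  pos 3: 1110 XOR 1101 = 0011
  pos 5: 1100 XOR 1101 = 0001
  pos 8: 1010 XOR 1101 = 0111
  pos 9: 1110 XOR 1101 = 0011
  pos 11: 1101 XOR 1101 = 0000
Remainder = 000 (zero — the frame passes the CRC check).

000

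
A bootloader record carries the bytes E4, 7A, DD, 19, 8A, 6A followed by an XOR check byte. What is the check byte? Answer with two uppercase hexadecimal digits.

BA

XOR the bytes together:
  start with 0xE4
  0xE4 ⊕ 0x7A = 0x9E
  0x9E ⊕ 0xDD = 0x43
  0x43 ⊕ 0x19 = 0x5A
  0x5A ⊕ 0x8A = 0xD0
  0xD0 ⊕ 0x6A = 0xBA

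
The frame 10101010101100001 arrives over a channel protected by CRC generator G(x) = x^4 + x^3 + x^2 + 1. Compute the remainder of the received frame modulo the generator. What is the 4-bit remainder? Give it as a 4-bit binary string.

Modulo-2 division of 10101010101100001 by 11101:
  pos 0: 10101 XOR 11101 = 01000
  pos 1: 10000 XOR 11101 = 01101
  pos 2: 11011 XOR 11101 = 00110
  pos 4: 11001 XOR 11101 = 00100
  pos 6: 10001 XOR 11101 = 01100
  pos 7: 11001 XOR 11101 = 00100
  pos 9: 10000 XOR 11101 = 01101
  pos 10: 11010 XOR 11101 = 00111
  pos 12: 11101 XOR 11101 = 00000
Remainder = 0000 (zero — the frame passes the CRC check).

0000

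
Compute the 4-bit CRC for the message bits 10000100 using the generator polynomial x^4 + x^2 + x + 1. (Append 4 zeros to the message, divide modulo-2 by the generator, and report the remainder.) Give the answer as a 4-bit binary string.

Append 4 zeros: 100001000000. Divide by 10111 (XOR where the leading bit is 1):
  pos 0: 10000 XOR 10111 = 00111
  pos 2: 11110 XOR 10111 = 01001
  pos 3: 10010 XOR 10111 = 00101
  pos 5: 10100 XOR 10111 = 00011
Remainder (last 4 bits) = 1100. This is the CRC / FCS.

1100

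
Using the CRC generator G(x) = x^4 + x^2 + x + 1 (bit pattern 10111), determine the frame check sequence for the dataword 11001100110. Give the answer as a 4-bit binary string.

0011

Append 4 zeros: 110011001100000. Divide by 10111 (XOR where the leading bit is 1):
  pos 0: 11001 XOR 10111 = 01110
  pos 1: 11101 XOR 10111 = 01010
  pos 2: 10100 XOR 10111 = 00011
  pos 5: 11011 XOR 10111 = 01100
  pos 6: 11000 XOR 10111 = 01111
  pos 7: 11110 XOR 10111 = 01001
  pos 8: 10010 XOR 10111 = 00101
  pos 10: 10100 XOR 10111 = 00011
Remainder (last 4 bits) = 0011. This is the CRC / FCS.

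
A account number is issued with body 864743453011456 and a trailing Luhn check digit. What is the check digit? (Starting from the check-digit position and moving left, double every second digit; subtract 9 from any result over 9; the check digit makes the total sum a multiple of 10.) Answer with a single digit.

3

Partial digits right→left: 6 5 4 1 1 0 3 5 4 3 4 7 4 6 8
Double every second digit counting from the check-digit position (so the 1st, 3rd, 5th, ... of the partial from the right).
  doubled (with −9 where >9): 3 8 2 6 8 8 8 7 → sum 50
  kept as-is: 5 1 0 5 3 7 6 → sum 27
Total = 50 + 27 = 77.
Check digit = (10 − (77 mod 10)) mod 10 = 3.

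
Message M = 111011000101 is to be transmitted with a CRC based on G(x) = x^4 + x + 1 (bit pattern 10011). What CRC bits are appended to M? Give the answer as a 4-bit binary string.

Append 4 zeros: 1110110001010000. Divide by 10011 (XOR where the leading bit is 1):
  pos 0: 11101 XOR 10011 = 01110
  pos 1: 11101 XOR 10011 = 01110
  pos 2: 11100 XOR 10011 = 01111
  pos 3: 11110 XOR 10011 = 01101
  pos 4: 11010 XOR 10011 = 01001
  pos 5: 10011 XOR 10011 = 00000
  pos 11: 10000 XOR 10011 = 00011
Remainder (last 4 bits) = 0011. This is the CRC / FCS.

0011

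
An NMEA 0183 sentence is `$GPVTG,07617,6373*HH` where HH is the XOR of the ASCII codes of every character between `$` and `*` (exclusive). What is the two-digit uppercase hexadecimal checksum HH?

XOR the ASCII codes of the payload characters:
  'G' = 0x47 → acc = 0x47
  'P' = 0x50 → acc = 0x17
  'V' = 0x56 → acc = 0x41
  'T' = 0x54 → acc = 0x15
  'G' = 0x47 → acc = 0x52
  ',' = 0x2C → acc = 0x7E
  '0' = 0x30 → acc = 0x4E
  '7' = 0x37 → acc = 0x79
  '6' = 0x36 → acc = 0x4F
  '1' = 0x31 → acc = 0x7E
  '7' = 0x37 → acc = 0x49
  ',' = 0x2C → acc = 0x65
  '6' = 0x36 → acc = 0x53
  '3' = 0x33 → acc = 0x60
  '7' = 0x37 → acc = 0x57
  '3' = 0x33 → acc = 0x64
Checksum = 0x64.

64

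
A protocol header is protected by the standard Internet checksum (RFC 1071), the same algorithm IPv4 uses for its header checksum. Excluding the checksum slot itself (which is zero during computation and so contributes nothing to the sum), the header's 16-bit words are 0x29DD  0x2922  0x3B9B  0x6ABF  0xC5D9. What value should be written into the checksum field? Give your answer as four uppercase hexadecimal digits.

One's-complement addition (fold any carry out of bit 15 back into bit 0):
  0x29DD + 0x2922 = 0x052FF
  0x52FF + 0x3B9B = 0x08E9A
  0x8E9A + 0x6ABF = 0x0F959
  0xF959 + 0xC5D9 = 0x1BF32 → wrap carry → 0xBF33
One's-complement sum = 0xBF33.
Checksum = ~0xBF33 & 0xFFFF = 0x40CC.

40CC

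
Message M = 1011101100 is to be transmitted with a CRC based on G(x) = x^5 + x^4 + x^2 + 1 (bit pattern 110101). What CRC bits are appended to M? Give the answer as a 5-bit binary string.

10010

Append 5 zeros: 101110110000000. Divide by 110101 (XOR where the leading bit is 1):
  pos 0: 101110 XOR 110101 = 011011
  pos 1: 110111 XOR 110101 = 000010
  pos 5: 101000 XOR 110101 = 011101
  pos 6: 111010 XOR 110101 = 001111
  pos 8: 111100 XOR 110101 = 001001
Remainder (last 5 bits) = 10010. This is the CRC / FCS.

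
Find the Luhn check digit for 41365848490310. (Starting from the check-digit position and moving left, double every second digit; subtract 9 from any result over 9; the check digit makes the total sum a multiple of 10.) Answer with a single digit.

5

Partial digits right→left: 0 1 3 0 9 4 8 4 8 5 6 3 1 4
Double every second digit counting from the check-digit position (so the 1st, 3rd, 5th, ... of the partial from the right).
  doubled (with −9 where >9): 0 6 9 7 7 3 2 → sum 34
  kept as-is: 1 0 4 4 5 3 4 → sum 21
Total = 34 + 21 = 55.
Check digit = (10 − (55 mod 10)) mod 10 = 5.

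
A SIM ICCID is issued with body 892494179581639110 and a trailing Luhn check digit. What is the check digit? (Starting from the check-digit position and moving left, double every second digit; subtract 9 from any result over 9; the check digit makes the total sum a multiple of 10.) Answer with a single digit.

6

Partial digits right→left: 0 1 1 9 3 6 1 8 5 9 7 1 4 9 4 2 9 8
Double every second digit counting from the check-digit position (so the 1st, 3rd, 5th, ... of the partial from the right).
  doubled (with −9 where >9): 0 2 6 2 1 5 8 8 9 → sum 41
  kept as-is: 1 9 6 8 9 1 9 2 8 → sum 53
Total = 41 + 53 = 94.
Check digit = (10 − (94 mod 10)) mod 10 = 6.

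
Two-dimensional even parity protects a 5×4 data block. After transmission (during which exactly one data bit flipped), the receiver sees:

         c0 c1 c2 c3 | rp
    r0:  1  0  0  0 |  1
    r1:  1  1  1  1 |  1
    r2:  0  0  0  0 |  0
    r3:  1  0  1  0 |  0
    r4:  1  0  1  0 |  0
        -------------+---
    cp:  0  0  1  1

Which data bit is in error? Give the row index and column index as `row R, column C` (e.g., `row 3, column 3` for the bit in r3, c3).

Recompute each row's even parity and compare to rp:
  r0: data parity 1, sent rp 1 → ok
  r1: data parity 0, sent rp 1 → mismatch
  r2: data parity 0, sent rp 0 → ok
  r3: data parity 0, sent rp 0 → ok
  r4: data parity 0, sent rp 0 → ok
Recompute each column's even parity and compare to cp:
  c0: data parity 0, sent cp 0 → ok
  c1: data parity 1, sent cp 0 → mismatch
  c2: data parity 1, sent cp 1 → ok
  c3: data parity 1, sent cp 1 → ok
Exactly one row (r1) and one column (c1) fail → the flipped bit is at their intersection.

row 1, column 1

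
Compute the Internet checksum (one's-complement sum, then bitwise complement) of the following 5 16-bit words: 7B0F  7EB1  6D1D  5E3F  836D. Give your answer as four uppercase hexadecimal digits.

One's-complement addition (fold any carry out of bit 15 back into bit 0):
  0x7B0F + 0x7EB1 = 0x0F9C0
  0xF9C0 + 0x6D1D = 0x166DD → wrap carry → 0x66DE
  0x66DE + 0x5E3F = 0x0C51D
  0xC51D + 0x836D = 0x1488A → wrap carry → 0x488B
One's-complement sum = 0x488B.
Checksum = ~0x488B & 0xFFFF = 0xB774.

B774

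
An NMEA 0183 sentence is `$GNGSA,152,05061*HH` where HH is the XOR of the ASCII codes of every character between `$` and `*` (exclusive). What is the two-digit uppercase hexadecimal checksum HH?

58

XOR the ASCII codes of the payload characters:
  'G' = 0x47 → acc = 0x47
  'N' = 0x4E → acc = 0x09
  'G' = 0x47 → acc = 0x4E
  'S' = 0x53 → acc = 0x1D
  'A' = 0x41 → acc = 0x5C
  ',' = 0x2C → acc = 0x70
  '1' = 0x31 → acc = 0x41
  '5' = 0x35 → acc = 0x74
  '2' = 0x32 → acc = 0x46
  ',' = 0x2C → acc = 0x6A
  '0' = 0x30 → acc = 0x5A
  '5' = 0x35 → acc = 0x6F
  '0' = 0x30 → acc = 0x5F
  '6' = 0x36 → acc = 0x69
  '1' = 0x31 → acc = 0x58
Checksum = 0x58.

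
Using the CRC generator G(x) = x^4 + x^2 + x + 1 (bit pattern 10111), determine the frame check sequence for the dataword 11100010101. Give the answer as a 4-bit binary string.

1010

Append 4 zeros: 111000101010000. Divide by 10111 (XOR where the leading bit is 1):
  pos 0: 11100 XOR 10111 = 01011
  pos 1: 10110 XOR 10111 = 00001
  pos 5: 11010 XOR 10111 = 01101
  pos 6: 11011 XOR 10111 = 01100
  pos 7: 11000 XOR 10111 = 01111
  pos 8: 11110 XOR 10111 = 01001
  pos 9: 10010 XOR 10111 = 00101
Remainder (last 4 bits) = 1010. This is the CRC / FCS.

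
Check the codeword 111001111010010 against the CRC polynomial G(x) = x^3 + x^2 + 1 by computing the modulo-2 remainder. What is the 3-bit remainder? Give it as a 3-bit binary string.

000

Modulo-2 division of 111001111010010 by 1101:
  pos 0: 1110 XOR 1101 = 0011
  pos 2: 1101 XOR 1101 = 0000
  pos 6: 1110 XOR 1101 = 0011
  pos 8: 1110 XOR 1101 = 0011
  pos 10: 1101 XOR 1101 = 0000
Remainder = 000 (zero — the frame passes the CRC check).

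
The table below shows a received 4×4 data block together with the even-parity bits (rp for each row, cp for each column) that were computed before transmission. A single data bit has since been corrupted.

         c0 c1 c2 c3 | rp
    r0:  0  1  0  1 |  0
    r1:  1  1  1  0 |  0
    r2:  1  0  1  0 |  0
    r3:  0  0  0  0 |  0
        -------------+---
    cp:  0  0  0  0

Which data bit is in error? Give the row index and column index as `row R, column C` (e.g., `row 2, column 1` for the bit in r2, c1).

Recompute each row's even parity and compare to rp:
  r0: data parity 0, sent rp 0 → ok
  r1: data parity 1, sent rp 0 → mismatch
  r2: data parity 0, sent rp 0 → ok
  r3: data parity 0, sent rp 0 → ok
Recompute each column's even parity and compare to cp:
  c0: data parity 0, sent cp 0 → ok
  c1: data parity 0, sent cp 0 → ok
  c2: data parity 0, sent cp 0 → ok
  c3: data parity 1, sent cp 0 → mismatch
Exactly one row (r1) and one column (c3) fail → the flipped bit is at their intersection.

row 1, column 3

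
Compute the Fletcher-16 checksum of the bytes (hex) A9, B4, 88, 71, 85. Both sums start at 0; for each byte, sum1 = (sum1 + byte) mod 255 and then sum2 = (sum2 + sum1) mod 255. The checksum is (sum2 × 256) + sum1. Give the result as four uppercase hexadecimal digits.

25DD

Running sums (mod 255):
  after byte 0 (A9): sum1=169, sum2=169
  after byte 1 (B4): sum1=94, sum2=8
  after byte 2 (88): sum1=230, sum2=238
  after byte 3 (71): sum1=88, sum2=71
  after byte 4 (85): sum1=221, sum2=37
Checksum = sum2·256 + sum1 = 37·256 + 221 = 9693 = 0x25DD.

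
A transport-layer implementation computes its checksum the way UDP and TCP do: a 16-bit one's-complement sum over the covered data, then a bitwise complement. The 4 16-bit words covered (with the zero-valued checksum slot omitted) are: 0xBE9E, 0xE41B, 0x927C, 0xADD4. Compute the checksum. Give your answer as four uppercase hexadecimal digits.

One's-complement addition (fold any carry out of bit 15 back into bit 0):
  0xBE9E + 0xE41B = 0x1A2B9 → wrap carry → 0xA2BA
  0xA2BA + 0x927C = 0x13536 → wrap carry → 0x3537
  0x3537 + 0xADD4 = 0x0E30B
One's-complement sum = 0xE30B.
Checksum = ~0xE30B & 0xFFFF = 0x1CF4.

1CF4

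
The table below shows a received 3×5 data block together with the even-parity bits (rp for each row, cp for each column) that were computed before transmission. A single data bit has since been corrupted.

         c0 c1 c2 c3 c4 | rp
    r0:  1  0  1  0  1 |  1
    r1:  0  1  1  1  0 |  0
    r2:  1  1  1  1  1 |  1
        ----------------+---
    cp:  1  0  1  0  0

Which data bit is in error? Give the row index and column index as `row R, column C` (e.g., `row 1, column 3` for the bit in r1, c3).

row 1, column 0

Recompute each row's even parity and compare to rp:
  r0: data parity 1, sent rp 1 → ok
  r1: data parity 1, sent rp 0 → mismatch
  r2: data parity 1, sent rp 1 → ok
Recompute each column's even parity and compare to cp:
  c0: data parity 0, sent cp 1 → mismatch
  c1: data parity 0, sent cp 0 → ok
  c2: data parity 1, sent cp 1 → ok
  c3: data parity 0, sent cp 0 → ok
  c4: data parity 0, sent cp 0 → ok
Exactly one row (r1) and one column (c0) fail → the flipped bit is at their intersection.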